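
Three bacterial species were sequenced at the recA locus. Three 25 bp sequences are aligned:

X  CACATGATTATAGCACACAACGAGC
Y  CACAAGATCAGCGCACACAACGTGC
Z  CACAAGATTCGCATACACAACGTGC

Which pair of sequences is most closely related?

Y and Z

X–Y: 5/25 differ, p = 0.200, d = 0.233.
X–Z: 7/25 differ, p = 0.280, d = 0.351.
Y–Z: 4/25 differ, p = 0.160, d = 0.180.
The smallest distance is between Y and Z.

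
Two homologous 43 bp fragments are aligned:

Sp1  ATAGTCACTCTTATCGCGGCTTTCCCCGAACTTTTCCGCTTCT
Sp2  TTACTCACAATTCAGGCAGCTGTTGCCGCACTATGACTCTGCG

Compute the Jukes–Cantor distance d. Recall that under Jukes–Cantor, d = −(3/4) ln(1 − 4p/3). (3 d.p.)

0.613

The sequences differ at 18 of 43 sites, so p = 18/43 ≈ 0.418605.
d = −(3/4) ln(1 − 4p/3) = −0.75 ln(1 − 0.55814) = −0.75 ln(0.44186)
  = −0.75 × (-0.816762) = 0.612572 substitutions/site.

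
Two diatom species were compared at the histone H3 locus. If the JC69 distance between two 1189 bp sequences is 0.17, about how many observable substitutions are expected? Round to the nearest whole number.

181

Invert JC69: p = (3/4)(1 − e^(−4d/3)) = 0.75 × (1 − e^(-0.226667)) = 0.75 × (1 − 0.797186) = 0.152111.
Expected differing sites = pL ≈ 0.152111 × 1189 = 180.859979 ≈ 181.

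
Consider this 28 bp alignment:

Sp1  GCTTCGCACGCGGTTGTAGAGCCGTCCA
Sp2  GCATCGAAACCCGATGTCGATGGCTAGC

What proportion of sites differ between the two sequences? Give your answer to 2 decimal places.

The sequences differ at 14 of 28 positions.
p = 14/28 = 0.50.

0.50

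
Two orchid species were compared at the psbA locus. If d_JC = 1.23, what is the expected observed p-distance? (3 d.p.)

p = (3/4)(1 − e^(−4d/3)) = 0.75 × (1 − e^(-1.64)) = 0.75 × (1 − 0.193980) = 0.604515.

0.605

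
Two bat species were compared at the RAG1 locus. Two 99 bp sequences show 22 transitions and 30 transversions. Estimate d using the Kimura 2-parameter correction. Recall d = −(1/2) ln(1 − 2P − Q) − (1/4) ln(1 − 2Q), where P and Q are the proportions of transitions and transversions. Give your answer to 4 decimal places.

P = 22/99 ≈ 0.222222 and Q = 30/99 ≈ 0.30303.
Under the Kimura two-parameter model, d = −½ ln(1 − 2P − Q) − ¼ ln(1 − 2Q).
1 − 2P − Q = 0.252526, giving −½ ln(0.252526) = 0.688121.
1 − 2Q = 0.39394, giving −¼ ln(0.39394) = 0.232889.
d = 0.688121 + 0.232889 = 0.921010.

0.9210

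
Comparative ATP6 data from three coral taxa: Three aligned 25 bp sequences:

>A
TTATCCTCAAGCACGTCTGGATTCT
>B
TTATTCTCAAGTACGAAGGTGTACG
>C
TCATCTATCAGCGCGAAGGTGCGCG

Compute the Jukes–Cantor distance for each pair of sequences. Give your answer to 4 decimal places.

A–B: 9/25 sites differ → p = 0.36, d = −0.75 ln(1 − 0.48) = 0.490445 ≈ 0.4904.
A–C: 14/25 sites differ → p = 0.56, d = −0.75 ln(1 − 0.746667) = 1.029788 ≈ 1.0298.
B–C: 10/25 sites differ → p = 0.4, d = −0.75 ln(1 − 0.533333) = 0.571605 ≈ 0.5716.

d(A,B) = 0.4904, d(A,C) = 1.0298, d(B,C) = 0.5716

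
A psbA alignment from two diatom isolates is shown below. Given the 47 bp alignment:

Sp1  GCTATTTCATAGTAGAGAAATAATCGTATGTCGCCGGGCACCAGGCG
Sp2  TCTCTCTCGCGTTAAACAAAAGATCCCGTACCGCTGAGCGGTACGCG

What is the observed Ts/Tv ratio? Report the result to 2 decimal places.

1.75

Transitions are A↔G and C↔T; transversions are all other mismatches.
Transitions: 14. Transversions: 8.
R = 14/8 = 1.75.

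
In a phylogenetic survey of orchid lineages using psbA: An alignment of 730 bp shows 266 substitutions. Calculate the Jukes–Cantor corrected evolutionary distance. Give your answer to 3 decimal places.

0.499

p = 266/730 ≈ 0.364384.
d = −(3/4) ln(1 − 4p/3) = −0.75 ln(1 − 0.485845) = −0.75 ln(0.514155)
  = −0.75 × (-0.665231) = 0.498923 substitutions/site.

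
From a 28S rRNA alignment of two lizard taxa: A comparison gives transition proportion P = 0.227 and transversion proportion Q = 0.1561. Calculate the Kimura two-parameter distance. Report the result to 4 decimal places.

0.5645

Under the Kimura two-parameter model, d = −½ ln(1 − 2P − Q) − ¼ ln(1 − 2Q).
1 − 2P − Q = 0.3899, giving −½ ln(0.3899) = 0.470932.
1 − 2Q = 0.6878, giving −¼ ln(0.6878) = 0.093564.
d = 0.470932 + 0.093564 = 0.564496.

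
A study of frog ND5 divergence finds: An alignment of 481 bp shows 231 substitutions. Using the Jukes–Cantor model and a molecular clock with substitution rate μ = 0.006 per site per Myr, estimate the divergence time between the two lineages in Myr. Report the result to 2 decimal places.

63.91

p = 231/481 ≈ 0.480249.
d = −(3/4) ln(1 − 4p/3) = −0.75 ln(1 − 0.640332) = −0.75 ln(0.359668)
  = −0.75 × (-1.022574) = 0.766931 substitutions/site.
Under a molecular clock d = 2μt, so t = d/(2μ) = 0.766931 / (2 × 0.006) = 63.91 Myr.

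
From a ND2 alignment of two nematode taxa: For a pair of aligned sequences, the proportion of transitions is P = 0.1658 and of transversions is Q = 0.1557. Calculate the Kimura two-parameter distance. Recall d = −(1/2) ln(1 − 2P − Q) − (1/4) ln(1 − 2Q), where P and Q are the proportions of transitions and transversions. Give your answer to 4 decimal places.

0.4273

Under the Kimura two-parameter model, d = −½ ln(1 − 2P − Q) − ¼ ln(1 − 2Q).
1 − 2P − Q = 0.5127, giving −½ ln(0.5127) = 0.334032.
1 − 2Q = 0.6886, giving −¼ ln(0.6886) = 0.093274.
d = 0.334032 + 0.093274 = 0.427306.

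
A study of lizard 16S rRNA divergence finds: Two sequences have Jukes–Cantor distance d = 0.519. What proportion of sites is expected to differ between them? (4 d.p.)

p = (3/4)(1 − e^(−4d/3)) = 0.75 × (1 − e^(-0.692)) = 0.75 × (1 − 0.500574) = 0.374570.

0.3746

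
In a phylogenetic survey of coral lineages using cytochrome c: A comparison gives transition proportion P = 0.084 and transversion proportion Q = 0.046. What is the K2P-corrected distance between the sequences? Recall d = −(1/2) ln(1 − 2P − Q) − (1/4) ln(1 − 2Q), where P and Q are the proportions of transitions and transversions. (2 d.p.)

Under the Kimura two-parameter model, d = −½ ln(1 − 2P − Q) − ¼ ln(1 − 2Q).
1 − 2P − Q = 0.786, giving −½ ln(0.786) = 0.120399.
1 − 2Q = 0.908, giving −¼ ln(0.908) = 0.024128.
d = 0.120399 + 0.024128 = 0.144527.

0.14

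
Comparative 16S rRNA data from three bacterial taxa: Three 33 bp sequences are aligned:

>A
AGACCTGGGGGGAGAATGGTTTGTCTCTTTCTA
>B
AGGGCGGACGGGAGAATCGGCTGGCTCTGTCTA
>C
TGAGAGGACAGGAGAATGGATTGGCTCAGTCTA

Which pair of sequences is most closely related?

B and C

A–B: 10/33 differ, p = 0.303, d = 0.388.
A–C: 11/33 differ, p = 0.333, d = 0.441.
B–C: 8/33 differ, p = 0.242, d = 0.293.
The smallest distance is between B and C.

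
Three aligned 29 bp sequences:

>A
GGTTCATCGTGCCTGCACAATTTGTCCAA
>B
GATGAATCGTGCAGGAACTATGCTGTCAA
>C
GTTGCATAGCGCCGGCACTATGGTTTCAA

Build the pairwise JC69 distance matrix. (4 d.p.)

A–B: 12/29 sites differ → p ≈ 0.413793, d = −0.75 ln(1 − 0.551724) = 0.601760 ≈ 0.6018.
A–C: 10/29 sites differ → p ≈ 0.344828, d = −0.75 ln(1 − 0.459771) = 0.461822 ≈ 0.4618.
B–C: 8/29 sites differ → p ≈ 0.275862, d = −0.75 ln(1 − 0.367816) = 0.343931 ≈ 0.3439.

d(A,B) = 0.6018, d(A,C) = 0.4618, d(B,C) = 0.3439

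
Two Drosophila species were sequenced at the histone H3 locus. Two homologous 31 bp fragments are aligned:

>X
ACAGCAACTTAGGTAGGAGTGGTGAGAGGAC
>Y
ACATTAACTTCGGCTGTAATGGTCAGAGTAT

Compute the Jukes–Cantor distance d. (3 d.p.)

0.422

The sequences differ at 10 of 31 sites (4, 5, 11, 14, 15, 17, 19, 24, 29, 31), so p = 10/31 ≈ 0.322581.
d = −(3/4) ln(1 − 4p/3) = −0.75 ln(1 − 0.430108) = −0.75 ln(0.569892)
  = −0.75 × (-0.562308) = 0.421731 substitutions/site.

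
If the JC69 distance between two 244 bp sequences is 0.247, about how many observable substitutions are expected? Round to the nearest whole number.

Invert JC69: p = (3/4)(1 − e^(−4d/3)) = 0.75 × (1 − e^(-0.329333)) = 0.75 × (1 − 0.719403) = 0.210448.
Expected differing sites = pL ≈ 0.210448 × 244 = 51.349312 ≈ 51.

51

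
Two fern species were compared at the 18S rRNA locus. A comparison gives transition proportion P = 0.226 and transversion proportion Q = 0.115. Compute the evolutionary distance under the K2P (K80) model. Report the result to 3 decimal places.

Under the Kimura two-parameter model, d = −½ ln(1 − 2P − Q) − ¼ ln(1 − 2Q).
1 − 2P − Q = 0.433, giving −½ ln(0.433) = 0.418509.
1 − 2Q = 0.77, giving −¼ ln(0.77) = 0.065341.
d = 0.418509 + 0.065341 = 0.483850.

0.484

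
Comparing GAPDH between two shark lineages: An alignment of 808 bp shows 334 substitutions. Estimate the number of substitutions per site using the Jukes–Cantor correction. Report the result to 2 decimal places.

p = 334/808 ≈ 0.413366.
d = −(3/4) ln(1 − 4p/3) = −0.75 ln(1 − 0.551155) = −0.75 ln(0.448845)
  = −0.75 × (-0.801078) = 0.600809 substitutions/site.

0.60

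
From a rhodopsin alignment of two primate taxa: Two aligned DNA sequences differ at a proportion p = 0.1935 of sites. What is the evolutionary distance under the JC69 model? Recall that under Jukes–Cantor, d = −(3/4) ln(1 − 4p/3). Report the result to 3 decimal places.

0.224

d = −(3/4) ln(1 − 4p/3) = −0.75 ln(1 − 0.258) = −0.75 ln(0.742)
  = −0.75 × (-0.298406) = 0.223805 substitutions/site.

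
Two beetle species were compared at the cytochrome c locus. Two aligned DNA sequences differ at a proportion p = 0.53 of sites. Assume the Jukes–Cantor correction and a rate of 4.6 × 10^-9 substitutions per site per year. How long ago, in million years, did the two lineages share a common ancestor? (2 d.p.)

99.98

d = −(3/4) ln(1 − 4p/3) = −0.75 ln(1 − 0.706667) = −0.75 ln(0.293333)
  = −0.75 × (-1.226447) = 0.919835 substitutions/site.
Under a molecular clock d = 2μt, so t = d/(2μ) = 0.919835 / (2 × 4.6 × 10^-9) = 99.98 million years.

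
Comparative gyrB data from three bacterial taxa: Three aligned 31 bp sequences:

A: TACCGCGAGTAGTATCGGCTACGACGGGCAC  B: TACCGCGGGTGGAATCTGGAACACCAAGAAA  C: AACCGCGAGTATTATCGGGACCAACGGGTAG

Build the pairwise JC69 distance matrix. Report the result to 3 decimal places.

A–B: 12/31 sites differ → p ≈ 0.387097, d = −0.75 ln(1 − 0.516129) = 0.544453 ≈ 0.544.
A–C: 8/31 sites differ → p ≈ 0.258065, d = −0.75 ln(1 − 0.344087) = 0.316295 ≈ 0.316.
B–C: 12/31 sites differ → p ≈ 0.387097, d = −0.75 ln(1 − 0.516129) = 0.544453 ≈ 0.544.

d(A,B) = 0.544, d(A,C) = 0.316, d(B,C) = 0.544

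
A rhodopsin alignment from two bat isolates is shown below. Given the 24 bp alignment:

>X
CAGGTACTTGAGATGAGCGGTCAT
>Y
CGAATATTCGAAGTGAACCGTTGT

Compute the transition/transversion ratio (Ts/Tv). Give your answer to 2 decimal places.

10.00

Transitions are A↔G and C↔T; transversions are all other mismatches.
Transitions: 10. Transversions: 1.
R = 10/1 = 10.00.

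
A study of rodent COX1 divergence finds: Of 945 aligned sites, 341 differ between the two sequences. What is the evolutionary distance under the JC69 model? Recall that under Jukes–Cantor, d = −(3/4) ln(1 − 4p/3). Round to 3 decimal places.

p = 341/945 ≈ 0.360847.
d = −(3/4) ln(1 − 4p/3) = −0.75 ln(1 − 0.481129) = −0.75 ln(0.518871)
  = −0.75 × (-0.656100) = 0.492075 substitutions/site.

0.492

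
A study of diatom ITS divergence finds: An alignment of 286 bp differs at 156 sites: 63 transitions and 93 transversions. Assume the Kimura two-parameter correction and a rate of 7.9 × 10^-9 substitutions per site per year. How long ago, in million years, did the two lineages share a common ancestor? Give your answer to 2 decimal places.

62.55

P = 63/286 ≈ 0.22028 and Q = 93/286 ≈ 0.325175.
Under the Kimura two-parameter model, d = −½ ln(1 − 2P − Q) − ¼ ln(1 − 2Q).
1 − 2P − Q = 0.234265, giving −½ ln(0.234265) = 0.725651.
1 − 2Q = 0.34965, giving −¼ ln(0.34965) = 0.262706.
d = 0.725651 + 0.262706 = 0.988357.
Under a molecular clock d = 2μt, so t = d/(2μ) = 0.988357 / (2 × 7.9 × 10^-9) = 62.55 million years.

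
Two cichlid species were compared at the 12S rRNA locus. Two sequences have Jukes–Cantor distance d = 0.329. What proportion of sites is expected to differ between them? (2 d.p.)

0.27

p = (3/4)(1 − e^(−4d/3)) = 0.75 × (1 − e^(-0.438667)) = 0.75 × (1 − 0.644895) = 0.266329.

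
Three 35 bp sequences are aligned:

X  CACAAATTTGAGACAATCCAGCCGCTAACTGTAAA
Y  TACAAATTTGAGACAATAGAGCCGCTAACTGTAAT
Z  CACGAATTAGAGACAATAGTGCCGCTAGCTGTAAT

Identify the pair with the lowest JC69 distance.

X and Y

X–Y: 4/35 differ, p = 0.114, d = 0.124.
X–Z: 7/35 differ, p = 0.200, d = 0.233.
Y–Z: 5/35 differ, p = 0.143, d = 0.158.
The smallest distance is between X and Y.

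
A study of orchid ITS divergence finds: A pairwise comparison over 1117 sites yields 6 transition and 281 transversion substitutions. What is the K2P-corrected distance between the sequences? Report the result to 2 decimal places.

P = 6/1117 ≈ 0.005372 and Q = 281/1117 ≈ 0.251567.
Under the Kimura two-parameter model, d = −½ ln(1 − 2P − Q) − ¼ ln(1 − 2Q).
1 − 2P − Q = 0.737689, giving −½ ln(0.737689) = 0.152116.
1 − 2Q = 0.496866, giving −¼ ln(0.496866) = 0.174859.
d = 0.152116 + 0.174859 = 0.326975.

0.33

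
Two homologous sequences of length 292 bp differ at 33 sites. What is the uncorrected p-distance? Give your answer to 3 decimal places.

p = 33/292 = 0.113013… ≈ 0.113 (to 3 d.p.).

0.113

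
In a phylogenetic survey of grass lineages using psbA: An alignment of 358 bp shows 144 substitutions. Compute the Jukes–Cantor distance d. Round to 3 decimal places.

p = 144/358 ≈ 0.402235.
d = −(3/4) ln(1 − 4p/3) = −0.75 ln(1 − 0.536313) = −0.75 ln(0.463687)
  = −0.75 × (-0.768546) = 0.576410 substitutions/site.

0.576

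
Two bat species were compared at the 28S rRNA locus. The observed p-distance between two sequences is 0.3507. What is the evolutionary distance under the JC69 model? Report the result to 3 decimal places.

d = −(3/4) ln(1 − 4p/3) = −0.75 ln(1 − 0.4676) = −0.75 ln(0.5324)
  = −0.75 × (-0.630360) = 0.472770 substitutions/site.

0.473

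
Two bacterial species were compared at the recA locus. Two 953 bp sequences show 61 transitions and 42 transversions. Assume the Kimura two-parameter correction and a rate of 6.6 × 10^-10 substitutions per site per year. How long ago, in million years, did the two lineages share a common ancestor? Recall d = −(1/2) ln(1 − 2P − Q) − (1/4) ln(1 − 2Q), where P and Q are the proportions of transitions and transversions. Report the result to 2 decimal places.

89.01

P = 61/953 ≈ 0.064008 and Q = 42/953 ≈ 0.044071.
Under the Kimura two-parameter model, d = −½ ln(1 − 2P − Q) − ¼ ln(1 − 2Q).
1 − 2P − Q = 0.827913, giving −½ ln(0.827913) = 0.094424.
1 − 2Q = 0.911858, giving −¼ ln(0.911858) = 0.023068.
d = 0.094424 + 0.023068 = 0.117492.
Under a molecular clock d = 2μt, so t = d/(2μ) = 0.117492 / (2 × 6.6 × 10^-10) = 89.01 million years.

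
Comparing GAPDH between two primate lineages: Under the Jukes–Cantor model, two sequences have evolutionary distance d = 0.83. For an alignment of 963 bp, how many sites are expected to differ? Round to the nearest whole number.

Invert JC69: p = (3/4)(1 − e^(−4d/3)) = 0.75 × (1 − e^(-1.106667)) = 0.75 × (1 − 0.330659) = 0.502006.
Expected differing sites = pL ≈ 0.502006 × 963 = 483.431778 ≈ 483.

483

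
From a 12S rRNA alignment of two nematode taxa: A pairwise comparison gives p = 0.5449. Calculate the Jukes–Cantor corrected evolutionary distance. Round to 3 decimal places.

0.972

d = −(3/4) ln(1 − 4p/3) = −0.75 ln(1 − 0.726533) = −0.75 ln(0.273467)
  = −0.75 × (-1.296574) = 0.972431 substitutions/site.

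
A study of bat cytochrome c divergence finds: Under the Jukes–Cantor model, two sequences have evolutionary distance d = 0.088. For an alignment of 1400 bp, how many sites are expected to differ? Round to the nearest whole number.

Invert JC69: p = (3/4)(1 − e^(−4d/3)) = 0.75 × (1 − e^(-0.117333)) = 0.75 × (1 − 0.889289) = 0.083033.
Expected differing sites = pL ≈ 0.083033 × 1400 = 116.2462 ≈ 116.

116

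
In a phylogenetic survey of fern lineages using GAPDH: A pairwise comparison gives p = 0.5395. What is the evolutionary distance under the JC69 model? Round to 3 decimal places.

0.953

d = −(3/4) ln(1 − 4p/3) = −0.75 ln(1 − 0.719333) = −0.75 ln(0.280667)
  = −0.75 × (-1.270586) = 0.952940 substitutions/site.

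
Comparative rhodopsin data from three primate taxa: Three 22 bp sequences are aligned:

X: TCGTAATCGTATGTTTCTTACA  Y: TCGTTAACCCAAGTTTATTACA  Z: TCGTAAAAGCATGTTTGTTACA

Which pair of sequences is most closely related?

X and Z

X–Y: 6/22 differ, p = 0.273, d = 0.339.
X–Z: 4/22 differ, p = 0.182, d = 0.208.
Y–Z: 5/22 differ, p = 0.227, d = 0.271.
The smallest distance is between X and Z.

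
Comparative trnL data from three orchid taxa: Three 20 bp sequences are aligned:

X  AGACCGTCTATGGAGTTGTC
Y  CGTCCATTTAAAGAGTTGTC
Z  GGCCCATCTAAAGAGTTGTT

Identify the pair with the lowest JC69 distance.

Y and Z

X–Y: 6/20 differ, p = 0.300, d = 0.383.
X–Z: 6/20 differ, p = 0.300, d = 0.383.
Y–Z: 4/20 differ, p = 0.200, d = 0.233.
The smallest distance is between Y and Z.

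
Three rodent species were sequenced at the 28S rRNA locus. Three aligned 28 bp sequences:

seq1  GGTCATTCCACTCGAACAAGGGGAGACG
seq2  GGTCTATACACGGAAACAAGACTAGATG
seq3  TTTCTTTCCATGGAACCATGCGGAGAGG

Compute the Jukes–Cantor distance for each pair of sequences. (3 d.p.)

d(seq1,seq2) = 0.485, d(seq1,seq3) = 0.556, d(seq2,seq3) = 0.556

seq1–seq2: 10/28 sites differ → p ≈ 0.357143, d = −0.75 ln(1 − 0.476191) = 0.484971 ≈ 0.485.
seq1–seq3: 11/28 sites differ → p ≈ 0.392857, d = −0.75 ln(1 − 0.523809) = 0.556452 ≈ 0.556.
seq2–seq3: 11/28 sites differ → p ≈ 0.392857, d = −0.75 ln(1 − 0.523809) = 0.556452 ≈ 0.556.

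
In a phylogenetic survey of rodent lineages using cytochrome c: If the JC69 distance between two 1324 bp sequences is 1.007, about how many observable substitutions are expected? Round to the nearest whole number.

Invert JC69: p = (3/4)(1 − e^(−4d/3)) = 0.75 × (1 − e^(-1.342667)) = 0.75 × (1 − 0.261148) = 0.554139.
Expected differing sites = pL ≈ 0.554139 × 1324 = 733.680036 ≈ 734.

734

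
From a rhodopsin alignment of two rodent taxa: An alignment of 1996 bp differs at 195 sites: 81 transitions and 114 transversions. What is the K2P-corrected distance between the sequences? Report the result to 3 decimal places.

P = 81/1996 ≈ 0.040581 and Q = 114/1996 ≈ 0.057114.
Under the Kimura two-parameter model, d = −½ ln(1 − 2P − Q) − ¼ ln(1 − 2Q).
1 − 2P − Q = 0.861724, giving −½ ln(0.861724) = 0.074410.
1 − 2Q = 0.885772, giving −¼ ln(0.885772) = 0.030324.
d = 0.074410 + 0.030324 = 0.104734.

0.105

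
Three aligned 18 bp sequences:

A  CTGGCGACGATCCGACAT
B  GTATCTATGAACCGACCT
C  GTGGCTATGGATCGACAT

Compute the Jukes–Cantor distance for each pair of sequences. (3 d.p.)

A–B: 7/18 sites differ → p ≈ 0.388889, d = −0.75 ln(1 − 0.518519) = 0.548166 ≈ 0.548.
A–C: 6/18 sites differ → p ≈ 0.333333, d = −0.75 ln(1 − 0.444444) = 0.440839 ≈ 0.441.
B–C: 5/18 sites differ → p ≈ 0.277778, d = −0.75 ln(1 − 0.370371) = 0.346968 ≈ 0.347.

d(A,B) = 0.548, d(A,C) = 0.441, d(B,C) = 0.347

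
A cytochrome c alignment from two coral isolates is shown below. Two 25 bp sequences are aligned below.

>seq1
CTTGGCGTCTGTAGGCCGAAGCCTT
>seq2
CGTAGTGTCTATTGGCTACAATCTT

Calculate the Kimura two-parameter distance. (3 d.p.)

0.638

Of 25 sites, 7 differences are transitions and 3 are transversions, so P = 7/25 = 0.28 and Q = 3/25 = 0.12.
Under the Kimura two-parameter model, d = −½ ln(1 − 2P − Q) − ¼ ln(1 − 2Q).
1 − 2P − Q = 0.32, giving −½ ln(0.32) = 0.569717.
1 − 2Q = 0.76, giving −¼ ln(0.76) = 0.068609.
d = 0.569717 + 0.068609 = 0.638326.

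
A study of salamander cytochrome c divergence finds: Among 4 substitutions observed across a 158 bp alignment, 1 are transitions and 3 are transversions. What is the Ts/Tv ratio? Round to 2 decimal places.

0.33

R = 1/3 = 0.333333… ≈ 0.33 (to 2 d.p.).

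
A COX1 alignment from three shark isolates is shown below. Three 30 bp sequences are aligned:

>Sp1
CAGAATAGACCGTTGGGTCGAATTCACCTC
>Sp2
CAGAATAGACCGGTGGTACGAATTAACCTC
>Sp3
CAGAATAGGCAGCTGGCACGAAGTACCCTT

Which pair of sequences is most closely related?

Sp1–Sp2: 4/30 differ, p = 0.133, d = 0.147.
Sp1–Sp3: 9/30 differ, p = 0.300, d = 0.383.
Sp2–Sp3: 7/30 differ, p = 0.233, d = 0.280.
The smallest distance is between Sp1 and Sp2.

Sp1 and Sp2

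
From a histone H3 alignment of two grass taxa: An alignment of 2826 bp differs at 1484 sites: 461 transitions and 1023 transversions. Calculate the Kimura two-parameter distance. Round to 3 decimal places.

0.905

P = 461/2826 ≈ 0.163128 and Q = 1023/2826 ≈ 0.361996.
Under the Kimura two-parameter model, d = −½ ln(1 − 2P − Q) − ¼ ln(1 − 2Q).
1 − 2P − Q = 0.311748, giving −½ ln(0.311748) = 0.582780.
1 − 2Q = 0.276008, giving −¼ ln(0.276008) = 0.321831.
d = 0.582780 + 0.321831 = 0.904611.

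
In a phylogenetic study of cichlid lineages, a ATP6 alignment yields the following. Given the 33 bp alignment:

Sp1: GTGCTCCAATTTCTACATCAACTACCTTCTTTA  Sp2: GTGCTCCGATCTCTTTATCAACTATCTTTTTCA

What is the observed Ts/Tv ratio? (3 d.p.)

6.000

Transitions are A↔G and C↔T; transversions are all other mismatches.
Transitions: 6. Transversions: 1.
R = 6/1 = 6.000.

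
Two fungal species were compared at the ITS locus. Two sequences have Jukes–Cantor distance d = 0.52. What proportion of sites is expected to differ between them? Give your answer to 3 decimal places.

p = (3/4)(1 − e^(−4d/3)) = 0.75 × (1 − e^(-0.693333)) = 0.75 × (1 − 0.499907) = 0.375070.

0.375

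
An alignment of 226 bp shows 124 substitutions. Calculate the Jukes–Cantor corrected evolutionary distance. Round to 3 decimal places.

0.986

p = 124/226 ≈ 0.548673.
d = −(3/4) ln(1 − 4p/3) = −0.75 ln(1 − 0.731564) = −0.75 ln(0.268436)
  = −0.75 × (-1.315143) = 0.986357 substitutions/site.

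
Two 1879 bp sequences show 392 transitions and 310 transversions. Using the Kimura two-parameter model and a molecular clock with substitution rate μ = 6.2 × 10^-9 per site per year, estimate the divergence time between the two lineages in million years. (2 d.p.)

P = 392/1879 ≈ 0.208622 and Q = 310/1879 ≈ 0.164981.
Under the Kimura two-parameter model, d = −½ ln(1 − 2P − Q) − ¼ ln(1 − 2Q).
1 − 2P − Q = 0.417775, giving −½ ln(0.417775) = 0.436406.
1 − 2Q = 0.670038, giving −¼ ln(0.670038) = 0.100105.
d = 0.436406 + 0.100105 = 0.536511.
Under a molecular clock d = 2μt, so t = d/(2μ) = 0.536511 / (2 × 6.2 × 10^-9) = 43.27 million years.

43.27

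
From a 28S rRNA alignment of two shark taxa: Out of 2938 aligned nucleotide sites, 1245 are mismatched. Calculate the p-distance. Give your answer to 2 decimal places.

p = 1245/2938 = 0.423757… ≈ 0.42 (to 2 d.p.).

0.42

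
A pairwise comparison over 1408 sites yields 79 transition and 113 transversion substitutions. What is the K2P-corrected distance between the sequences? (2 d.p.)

P = 79/1408 ≈ 0.056108 and Q = 113/1408 ≈ 0.080256.
Under the Kimura two-parameter model, d = −½ ln(1 − 2P − Q) − ¼ ln(1 − 2Q).
1 − 2P − Q = 0.807528, giving −½ ln(0.807528) = 0.106889.
1 − 2Q = 0.839488, giving −¼ ln(0.839488) = 0.043741.
d = 0.106889 + 0.043741 = 0.150630.

0.15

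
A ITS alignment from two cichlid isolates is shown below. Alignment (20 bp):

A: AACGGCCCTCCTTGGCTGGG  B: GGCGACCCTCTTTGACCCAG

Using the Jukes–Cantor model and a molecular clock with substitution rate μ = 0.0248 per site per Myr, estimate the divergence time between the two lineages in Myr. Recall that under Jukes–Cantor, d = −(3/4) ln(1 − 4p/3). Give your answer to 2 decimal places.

11.52

The sequences differ at 8 of 20 sites (1, 2, 5, 11, 15, 17, 18, 19), so p = 8/20 = 0.4.
d = −(3/4) ln(1 − 4p/3) = −0.75 ln(1 − 0.533333) = −0.75 ln(0.466667)
  = −0.75 × (-0.762139) = 0.571604 substitutions/site.
Under a molecular clock d = 2μt, so t = d/(2μ) = 0.571604 / (2 × 0.0248) = 11.52 Myr.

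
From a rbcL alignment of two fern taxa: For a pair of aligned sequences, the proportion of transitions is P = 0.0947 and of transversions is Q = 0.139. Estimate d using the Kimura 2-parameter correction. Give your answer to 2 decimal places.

Under the Kimura two-parameter model, d = −½ ln(1 − 2P − Q) − ¼ ln(1 − 2Q).
1 − 2P − Q = 0.6716, giving −½ ln(0.6716) = 0.199046.
1 − 2Q = 0.722, giving −¼ ln(0.722) = 0.081433.
d = 0.199046 + 0.081433 = 0.280479.

0.28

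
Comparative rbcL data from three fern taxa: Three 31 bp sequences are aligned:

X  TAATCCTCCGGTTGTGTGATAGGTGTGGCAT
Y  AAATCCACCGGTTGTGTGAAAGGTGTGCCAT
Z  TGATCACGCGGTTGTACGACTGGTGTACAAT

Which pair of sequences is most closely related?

X and Y

X–Y: 4/31 differ, p = 0.129, d = 0.142.
X–Z: 11/31 differ, p = 0.355, d = 0.481.
Y–Z: 11/31 differ, p = 0.355, d = 0.481.
The smallest distance is between X and Y.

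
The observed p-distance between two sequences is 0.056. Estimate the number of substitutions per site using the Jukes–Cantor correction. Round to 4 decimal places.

d = −(3/4) ln(1 − 4p/3) = −0.75 ln(1 − 0.074667) = −0.75 ln(0.925333)
  = −0.75 × (-0.077602) = 0.058202 substitutions/site.

0.0582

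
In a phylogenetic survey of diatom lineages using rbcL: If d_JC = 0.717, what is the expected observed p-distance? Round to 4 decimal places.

0.4617

p = (3/4)(1 − e^(−4d/3)) = 0.75 × (1 − e^(-0.956)) = 0.75 × (1 − 0.384428) = 0.461679.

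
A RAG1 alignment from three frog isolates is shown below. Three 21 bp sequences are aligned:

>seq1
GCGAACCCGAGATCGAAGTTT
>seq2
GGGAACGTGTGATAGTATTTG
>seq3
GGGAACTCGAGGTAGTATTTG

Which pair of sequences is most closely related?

seq2 and seq3

seq1–seq2: 8/21 differ, p = 0.381, d = 0.532.
seq1–seq3: 7/21 differ, p = 0.333, d = 0.441.
seq2–seq3: 4/21 differ, p = 0.190, d = 0.220.
The smallest distance is between seq2 and seq3.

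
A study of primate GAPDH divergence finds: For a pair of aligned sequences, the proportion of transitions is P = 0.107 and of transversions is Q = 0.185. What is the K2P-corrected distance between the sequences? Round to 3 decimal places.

0.370

Under the Kimura two-parameter model, d = −½ ln(1 − 2P − Q) − ¼ ln(1 − 2Q).
1 − 2P − Q = 0.601, giving −½ ln(0.601) = 0.254580.
1 − 2Q = 0.63, giving −¼ ln(0.63) = 0.115509.
d = 0.254580 + 0.115509 = 0.370089.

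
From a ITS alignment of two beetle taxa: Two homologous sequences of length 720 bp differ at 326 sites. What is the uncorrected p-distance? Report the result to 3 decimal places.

0.453

p = 326/720 = 0.452777… ≈ 0.453 (to 3 d.p.).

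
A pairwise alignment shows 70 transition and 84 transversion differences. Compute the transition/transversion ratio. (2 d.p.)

R = 70/84 = 0.833333… ≈ 0.83 (to 2 d.p.).

0.83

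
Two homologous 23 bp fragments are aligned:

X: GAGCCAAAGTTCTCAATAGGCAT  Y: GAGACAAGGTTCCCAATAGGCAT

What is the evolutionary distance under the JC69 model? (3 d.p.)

0.143

The sequences differ at 3 of 23 sites (4, 8, 13), so p = 3/23 ≈ 0.130435.
d = −(3/4) ln(1 − 4p/3) = −0.75 ln(1 − 0.173913) = −0.75 ln(0.826087)
  = −0.75 × (-0.191055) = 0.143291 substitutions/site.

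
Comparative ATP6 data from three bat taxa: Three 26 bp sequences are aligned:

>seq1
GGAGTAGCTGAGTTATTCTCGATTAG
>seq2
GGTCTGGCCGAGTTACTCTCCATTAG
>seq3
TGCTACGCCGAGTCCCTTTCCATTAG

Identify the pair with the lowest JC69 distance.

seq1 and seq2

seq1–seq2: 6/26 differ, p = 0.231, d = 0.276.
seq1–seq3: 11/26 differ, p = 0.423, d = 0.623.
seq2–seq3: 8/26 differ, p = 0.308, d = 0.396.
The smallest distance is between seq1 and seq2.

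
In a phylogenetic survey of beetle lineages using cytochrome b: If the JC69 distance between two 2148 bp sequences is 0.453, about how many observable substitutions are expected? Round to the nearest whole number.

730

Invert JC69: p = (3/4)(1 − e^(−4d/3)) = 0.75 × (1 − e^(-0.604)) = 0.75 × (1 − 0.546621) = 0.340034.
Expected differing sites = pL ≈ 0.340034 × 2148 = 730.393032 ≈ 730.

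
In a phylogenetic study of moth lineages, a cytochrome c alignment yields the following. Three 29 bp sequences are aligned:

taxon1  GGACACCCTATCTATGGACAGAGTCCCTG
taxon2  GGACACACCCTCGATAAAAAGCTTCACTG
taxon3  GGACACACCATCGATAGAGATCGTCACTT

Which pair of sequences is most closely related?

taxon2 and taxon3

taxon1–taxon2: 10/29 differ, p = 0.345, d = 0.462.
taxon1–taxon3: 9/29 differ, p = 0.310, d = 0.401.
taxon2–taxon3: 6/29 differ, p = 0.207, d = 0.242.
The smallest distance is between taxon2 and taxon3.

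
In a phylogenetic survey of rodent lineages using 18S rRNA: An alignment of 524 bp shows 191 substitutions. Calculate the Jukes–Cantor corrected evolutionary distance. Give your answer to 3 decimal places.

p = 191/524 ≈ 0.364504.
d = −(3/4) ln(1 − 4p/3) = −0.75 ln(1 − 0.486005) = −0.75 ln(0.513995)
  = −0.75 × (-0.665542) = 0.499157 substitutions/site.

0.499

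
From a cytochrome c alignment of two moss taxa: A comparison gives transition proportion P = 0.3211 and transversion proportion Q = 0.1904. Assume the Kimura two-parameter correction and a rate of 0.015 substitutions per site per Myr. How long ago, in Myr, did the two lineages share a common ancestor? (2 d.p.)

Under the Kimura two-parameter model, d = −½ ln(1 − 2P − Q) − ¼ ln(1 − 2Q).
1 − 2P − Q = 0.1674, giving −½ ln(0.1674) = 0.893685.
1 − 2Q = 0.6192, giving −¼ ln(0.6192) = 0.119832.
d = 0.893685 + 0.119832 = 1.013517.
Under a molecular clock d = 2μt, so t = d/(2μ) = 1.013517 / (2 × 0.015) = 33.78 Myr.

33.78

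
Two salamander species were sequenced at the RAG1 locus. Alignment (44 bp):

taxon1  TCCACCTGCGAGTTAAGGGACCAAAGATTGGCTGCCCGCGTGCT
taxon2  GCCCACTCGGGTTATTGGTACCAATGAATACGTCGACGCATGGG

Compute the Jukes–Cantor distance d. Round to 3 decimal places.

0.824

The sequences differ at 22 of 44 sites, so p = 22/44 = 0.5.
d = −(3/4) ln(1 − 4p/3) = −0.75 ln(1 − 0.666667) = −0.75 ln(0.333333)
  = −0.75 × (-1.098613) = 0.823960 substitutions/site.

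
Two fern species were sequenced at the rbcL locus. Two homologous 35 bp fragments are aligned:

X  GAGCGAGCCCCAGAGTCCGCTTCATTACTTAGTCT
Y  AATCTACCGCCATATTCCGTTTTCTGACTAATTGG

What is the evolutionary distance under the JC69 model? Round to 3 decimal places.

0.635

The sequences differ at 15 of 35 sites, so p = 15/35 ≈ 0.428571.
d = −(3/4) ln(1 − 4p/3) = −0.75 ln(1 − 0.571428) = −0.75 ln(0.428572)
  = −0.75 × (-0.847297) = 0.635473 substitutions/site.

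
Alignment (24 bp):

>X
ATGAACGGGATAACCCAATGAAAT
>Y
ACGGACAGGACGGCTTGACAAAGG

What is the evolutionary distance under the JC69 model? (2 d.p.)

The sequences differ at 13 of 24 sites, so p = 13/24 ≈ 0.541667.
d = −(3/4) ln(1 − 4p/3) = −0.75 ln(1 − 0.722223) = −0.75 ln(0.277777)
  = −0.75 × (-1.280937) = 0.960703 substitutions/site.

0.96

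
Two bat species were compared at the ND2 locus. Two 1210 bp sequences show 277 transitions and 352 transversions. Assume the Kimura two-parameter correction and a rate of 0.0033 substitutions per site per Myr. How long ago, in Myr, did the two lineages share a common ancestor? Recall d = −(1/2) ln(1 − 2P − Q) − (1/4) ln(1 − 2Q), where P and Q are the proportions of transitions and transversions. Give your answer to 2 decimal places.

137.67

P = 277/1210 ≈ 0.228926 and Q = 352/1210 ≈ 0.290909.
Under the Kimura two-parameter model, d = −½ ln(1 − 2P − Q) − ¼ ln(1 − 2Q).
1 − 2P − Q = 0.251239, giving −½ ln(0.251239) = 0.690675.
1 − 2Q = 0.418182, giving −¼ ln(0.418182) = 0.217960.
d = 0.690675 + 0.217960 = 0.908635.
Under a molecular clock d = 2μt, so t = d/(2μ) = 0.908635 / (2 × 0.0033) = 137.67 Myr.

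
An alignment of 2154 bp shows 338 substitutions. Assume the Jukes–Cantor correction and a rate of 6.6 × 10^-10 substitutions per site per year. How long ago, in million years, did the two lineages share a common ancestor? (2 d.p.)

133.37

p = 338/2154 ≈ 0.156917.
d = −(3/4) ln(1 − 4p/3) = −0.75 ln(1 − 0.209223) = −0.75 ln(0.790777)
  = −0.75 × (-0.234739) = 0.176054 substitutions/site.
Under a molecular clock d = 2μt, so t = d/(2μ) = 0.176054 / (2 × 6.6 × 10^-10) = 133.37 million years.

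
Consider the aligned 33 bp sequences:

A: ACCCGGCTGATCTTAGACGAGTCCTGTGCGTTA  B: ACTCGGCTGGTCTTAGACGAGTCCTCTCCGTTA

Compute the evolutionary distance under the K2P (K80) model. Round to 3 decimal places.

0.133

Of 33 sites, 2 differences are transitions and 2 are transversions, so P = 2/33 ≈ 0.060606 and Q = 2/33 ≈ 0.060606.
Under the Kimura two-parameter model, d = −½ ln(1 − 2P − Q) − ¼ ln(1 − 2Q).
1 − 2P − Q = 0.818182, giving −½ ln(0.818182) = 0.100335.
1 − 2Q = 0.878788, giving −¼ ln(0.878788) = 0.032303.
d = 0.100335 + 0.032303 = 0.132638.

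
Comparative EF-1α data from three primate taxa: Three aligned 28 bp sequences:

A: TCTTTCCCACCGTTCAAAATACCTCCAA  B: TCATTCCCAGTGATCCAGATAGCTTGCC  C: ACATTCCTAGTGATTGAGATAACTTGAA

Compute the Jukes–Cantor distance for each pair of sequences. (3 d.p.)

d(A,B) = 0.556, d(A,C) = 0.635, d(B,C) = 0.304

A–B: 11/28 sites differ → p ≈ 0.392857, d = −0.75 ln(1 − 0.523809) = 0.556452 ≈ 0.556.
A–C: 12/28 sites differ → p ≈ 0.428571, d = −0.75 ln(1 − 0.571428) = 0.635472 ≈ 0.635.
B–C: 7/28 sites differ → p = 0.25, d = −0.75 ln(1 − 0.333333) = 0.304098 ≈ 0.304.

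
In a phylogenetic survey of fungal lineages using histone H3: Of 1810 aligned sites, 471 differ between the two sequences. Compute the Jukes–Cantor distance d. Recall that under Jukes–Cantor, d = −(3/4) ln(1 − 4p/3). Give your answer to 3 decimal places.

0.320

p = 471/1810 ≈ 0.260221.
d = −(3/4) ln(1 − 4p/3) = −0.75 ln(1 − 0.346961) = −0.75 ln(0.653039)
  = −0.75 × (-0.426118) = 0.319589 substitutions/site.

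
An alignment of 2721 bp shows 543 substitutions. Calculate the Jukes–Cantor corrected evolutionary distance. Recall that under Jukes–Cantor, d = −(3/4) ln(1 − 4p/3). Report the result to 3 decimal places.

0.232

p = 543/2721 ≈ 0.199559.
d = −(3/4) ln(1 − 4p/3) = −0.75 ln(1 − 0.266079) = −0.75 ln(0.733921)
  = −0.75 × (-0.309354) = 0.232016 substitutions/site.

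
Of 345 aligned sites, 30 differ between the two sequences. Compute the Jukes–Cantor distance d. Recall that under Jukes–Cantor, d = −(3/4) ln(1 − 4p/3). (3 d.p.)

0.092

p = 30/345 ≈ 0.086957.
d = −(3/4) ln(1 − 4p/3) = −0.75 ln(1 − 0.115943) = −0.75 ln(0.884057)
  = −0.75 × (-0.123234) = 0.092426 substitutions/site.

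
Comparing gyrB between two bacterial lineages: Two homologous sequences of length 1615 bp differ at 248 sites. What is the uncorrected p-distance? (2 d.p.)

p = 248/1615 = 0.153560… ≈ 0.15 (to 2 d.p.).

0.15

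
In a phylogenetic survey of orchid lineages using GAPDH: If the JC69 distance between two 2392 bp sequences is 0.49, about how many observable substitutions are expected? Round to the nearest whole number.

Invert JC69: p = (3/4)(1 − e^(−4d/3)) = 0.75 × (1 − e^(-0.653333)) = 0.75 × (1 − 0.520309) = 0.359768.
Expected differing sites = pL ≈ 0.359768 × 2392 = 860.565056 ≈ 861.

861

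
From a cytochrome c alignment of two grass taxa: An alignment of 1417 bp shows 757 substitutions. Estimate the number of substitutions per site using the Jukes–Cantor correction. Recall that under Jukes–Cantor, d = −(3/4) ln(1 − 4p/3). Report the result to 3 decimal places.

0.934

p = 757/1417 ≈ 0.534227.
d = −(3/4) ln(1 − 4p/3) = −0.75 ln(1 − 0.712303) = −0.75 ln(0.287697)
  = −0.75 × (-1.245847) = 0.934385 substitutions/site.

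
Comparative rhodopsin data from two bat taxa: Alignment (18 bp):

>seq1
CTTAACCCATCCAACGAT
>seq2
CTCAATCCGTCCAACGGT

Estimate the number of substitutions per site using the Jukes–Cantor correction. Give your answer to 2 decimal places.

The sequences differ at 4 of 18 sites (3, 6, 9, 17), so p = 4/18 ≈ 0.222222.
d = −(3/4) ln(1 − 4p/3) = −0.75 ln(1 − 0.296296) = −0.75 ln(0.703704)
  = −0.75 × (-0.351397) = 0.263548 substitutions/site.

0.26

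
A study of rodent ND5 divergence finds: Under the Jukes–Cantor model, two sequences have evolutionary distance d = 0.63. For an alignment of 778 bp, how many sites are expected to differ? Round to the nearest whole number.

Invert JC69: p = (3/4)(1 − e^(−4d/3)) = 0.75 × (1 − e^(-0.84)) = 0.75 × (1 − 0.431711) = 0.426217.
Expected differing sites = pL ≈ 0.426217 × 778 = 331.596826 ≈ 332.

332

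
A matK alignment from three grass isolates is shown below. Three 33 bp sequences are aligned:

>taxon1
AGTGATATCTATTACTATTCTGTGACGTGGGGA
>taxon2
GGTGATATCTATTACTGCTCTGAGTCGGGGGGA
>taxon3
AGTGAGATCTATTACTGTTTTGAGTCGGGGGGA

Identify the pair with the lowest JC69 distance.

taxon2 and taxon3

taxon1–taxon2: 6/33 differ, p = 0.182, d = 0.208.
taxon1–taxon3: 6/33 differ, p = 0.182, d = 0.208.
taxon2–taxon3: 4/33 differ, p = 0.121, d = 0.132.
The smallest distance is between taxon2 and taxon3.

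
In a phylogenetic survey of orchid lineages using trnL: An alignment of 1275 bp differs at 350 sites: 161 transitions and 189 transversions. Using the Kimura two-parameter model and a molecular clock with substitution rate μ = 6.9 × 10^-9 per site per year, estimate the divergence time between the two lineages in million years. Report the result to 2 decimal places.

24.93

P = 161/1275 ≈ 0.126275 and Q = 189/1275 ≈ 0.148235.
Under the Kimura two-parameter model, d = −½ ln(1 − 2P − Q) − ¼ ln(1 − 2Q).
1 − 2P − Q = 0.599215, giving −½ ln(0.599215) = 0.256067.
1 − 2Q = 0.70353, giving −¼ ln(0.70353) = 0.087911.
d = 0.256067 + 0.087911 = 0.343978.
Under a molecular clock d = 2μt, so t = d/(2μ) = 0.343978 / (2 × 6.9 × 10^-9) = 24.93 million years.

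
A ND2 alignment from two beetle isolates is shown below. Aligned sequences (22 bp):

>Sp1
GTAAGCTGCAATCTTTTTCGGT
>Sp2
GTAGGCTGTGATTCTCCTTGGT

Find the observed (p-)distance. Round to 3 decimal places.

0.364

The sequences differ at 8 of 22 positions (sites 4, 9, 10, 13, 14, 16, 17, 19).
p = 8/22 = 0.363636… ≈ 0.364 (to 3 d.p.).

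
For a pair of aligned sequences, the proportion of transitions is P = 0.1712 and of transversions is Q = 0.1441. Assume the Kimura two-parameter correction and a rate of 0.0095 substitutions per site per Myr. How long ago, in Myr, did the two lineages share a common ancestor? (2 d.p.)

22.01

Under the Kimura two-parameter model, d = −½ ln(1 − 2P − Q) − ¼ ln(1 − 2Q).
1 − 2P − Q = 0.5135, giving −½ ln(0.5135) = 0.333253.
1 − 2Q = 0.7118, giving −¼ ln(0.7118) = 0.084990.
d = 0.333253 + 0.084990 = 0.418243.
Under a molecular clock d = 2μt, so t = d/(2μ) = 0.418243 / (2 × 0.0095) = 22.01 Myr.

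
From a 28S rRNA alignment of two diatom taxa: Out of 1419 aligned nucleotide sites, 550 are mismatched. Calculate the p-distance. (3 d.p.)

0.388

p = 550/1419 = 0.387596… ≈ 0.388 (to 3 d.p.).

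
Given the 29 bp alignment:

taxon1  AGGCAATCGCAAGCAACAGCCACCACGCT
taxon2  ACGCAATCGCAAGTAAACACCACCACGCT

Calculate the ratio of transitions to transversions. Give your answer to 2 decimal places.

0.67

Transitions are A↔G and C↔T; transversions are all other mismatches.
Transitions: 2. Transversions: 3.
R = 2/3 = 0.666666… ≈ 0.67 (to 2 d.p.).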